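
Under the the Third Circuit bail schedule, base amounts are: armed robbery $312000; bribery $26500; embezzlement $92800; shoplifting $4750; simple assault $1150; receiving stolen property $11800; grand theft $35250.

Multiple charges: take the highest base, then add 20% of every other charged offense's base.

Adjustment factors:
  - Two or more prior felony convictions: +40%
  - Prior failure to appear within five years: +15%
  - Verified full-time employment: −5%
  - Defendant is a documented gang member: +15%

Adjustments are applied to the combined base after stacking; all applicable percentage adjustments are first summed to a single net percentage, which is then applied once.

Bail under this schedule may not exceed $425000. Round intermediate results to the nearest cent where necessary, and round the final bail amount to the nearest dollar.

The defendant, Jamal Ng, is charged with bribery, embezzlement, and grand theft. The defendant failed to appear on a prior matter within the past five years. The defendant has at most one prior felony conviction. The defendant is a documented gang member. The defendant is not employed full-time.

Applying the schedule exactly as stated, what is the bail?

$136695

Base amounts from the schedule: bribery $26500; embezzlement $92800; grand theft $35250.
Stacking rule: highest base plus 20% of each additional charge. Highest is embezzlement at $92800. Additional: $26500 × 20% = $5300; $35250 × 20% = $7050. Combined base = $92800 + $12350 = $105150.
Net percentage adjustment: +15% +15% = +30%. $105150 × 1.3 = $136695.
$136695 is within the $425000 maximum.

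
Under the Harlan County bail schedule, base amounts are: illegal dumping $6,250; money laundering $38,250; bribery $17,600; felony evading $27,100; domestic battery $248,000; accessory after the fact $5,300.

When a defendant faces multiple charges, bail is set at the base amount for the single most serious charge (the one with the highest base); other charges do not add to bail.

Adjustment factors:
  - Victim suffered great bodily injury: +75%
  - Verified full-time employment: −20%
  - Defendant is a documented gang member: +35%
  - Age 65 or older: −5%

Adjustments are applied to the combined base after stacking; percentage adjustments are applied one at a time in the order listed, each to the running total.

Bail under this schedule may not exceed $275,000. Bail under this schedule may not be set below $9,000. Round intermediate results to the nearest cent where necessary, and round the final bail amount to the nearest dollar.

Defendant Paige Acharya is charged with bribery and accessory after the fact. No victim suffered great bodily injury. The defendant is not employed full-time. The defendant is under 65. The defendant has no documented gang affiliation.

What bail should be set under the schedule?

$17,600

Base amounts from the schedule: bribery $17,600; accessory after the fact $5,300.
Stacking rule: use the highest base only. Highest is bribery at $17,600. Combined base = $17,600.
No adjustment factors apply to this defendant.
$17,600 is within the $275,000 maximum.
$17,600 is at or above the $9,000 minimum.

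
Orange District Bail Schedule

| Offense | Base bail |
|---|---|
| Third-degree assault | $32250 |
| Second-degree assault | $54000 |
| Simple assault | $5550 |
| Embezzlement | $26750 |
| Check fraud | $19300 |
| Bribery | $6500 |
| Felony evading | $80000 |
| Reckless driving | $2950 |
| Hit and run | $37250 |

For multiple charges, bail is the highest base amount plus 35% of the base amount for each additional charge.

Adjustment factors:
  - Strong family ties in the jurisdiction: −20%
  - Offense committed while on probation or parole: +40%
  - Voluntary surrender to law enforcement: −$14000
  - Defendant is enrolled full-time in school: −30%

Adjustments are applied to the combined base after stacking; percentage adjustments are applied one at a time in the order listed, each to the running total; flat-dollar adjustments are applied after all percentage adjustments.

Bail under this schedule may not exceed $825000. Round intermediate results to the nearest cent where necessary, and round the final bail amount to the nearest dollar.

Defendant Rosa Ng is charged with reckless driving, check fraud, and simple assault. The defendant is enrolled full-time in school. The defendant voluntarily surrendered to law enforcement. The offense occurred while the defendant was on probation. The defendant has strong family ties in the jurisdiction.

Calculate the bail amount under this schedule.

$3464

Base amounts from the schedule: reckless driving $2950; check fraud $19300; simple assault $5550.
Stacking rule: highest base plus 35% of each additional charge. Highest is check fraud at $19300. Additional: $2950 × 35% = $1032.50; $5550 × 35% = $1942.50. Combined base = $19300 + $2975 = $22275.
Strong family ties in the jurisdiction (−20%): $22275 × 0.8 = $17820.
Offense committed while on probation or parole (+40%): $17820 × 1.4 = $24948.
Defendant is enrolled full-time in school (−30%): $24948 × 0.7 = $17463.60.
Voluntary surrender to law enforcement (−$14000 flat): $17463.60 − $14000 = $3463.60.
$3463.60 is within the $825000 maximum.
Rounded to the nearest dollar: $3464.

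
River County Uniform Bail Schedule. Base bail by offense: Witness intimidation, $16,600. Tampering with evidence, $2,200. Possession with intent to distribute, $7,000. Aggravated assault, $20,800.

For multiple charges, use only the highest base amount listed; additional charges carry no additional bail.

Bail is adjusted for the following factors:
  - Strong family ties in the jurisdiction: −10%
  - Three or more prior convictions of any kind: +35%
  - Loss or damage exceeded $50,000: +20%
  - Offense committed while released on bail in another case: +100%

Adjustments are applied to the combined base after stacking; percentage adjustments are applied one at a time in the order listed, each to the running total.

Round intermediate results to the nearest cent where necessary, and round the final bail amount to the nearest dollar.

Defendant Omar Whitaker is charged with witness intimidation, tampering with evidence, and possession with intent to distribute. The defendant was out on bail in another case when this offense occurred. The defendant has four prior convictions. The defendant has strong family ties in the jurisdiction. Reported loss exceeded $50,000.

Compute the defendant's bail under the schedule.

$48,406

Base amounts from the schedule: witness intimidation $16,600; tampering with evidence $2,200; possession with intent to distribute $7,000.
Stacking rule: use the highest base only. Highest is witness intimidation at $16,600. Combined base = $16,600.
Strong family ties in the jurisdiction (−10%): $16,600 × 0.9 = $14,940.
Three or more prior convictions of any kind (+35%): $14,940 × 1.35 = $20,169.
Loss or damage exceeded $50,000 (+20%): $20,169 × 1.2 = $24,202.80.
Offense committed while released on bail in another case (+100%): $24,202.80 × 2 = $48,405.60.
Rounded to the nearest dollar: $48,406.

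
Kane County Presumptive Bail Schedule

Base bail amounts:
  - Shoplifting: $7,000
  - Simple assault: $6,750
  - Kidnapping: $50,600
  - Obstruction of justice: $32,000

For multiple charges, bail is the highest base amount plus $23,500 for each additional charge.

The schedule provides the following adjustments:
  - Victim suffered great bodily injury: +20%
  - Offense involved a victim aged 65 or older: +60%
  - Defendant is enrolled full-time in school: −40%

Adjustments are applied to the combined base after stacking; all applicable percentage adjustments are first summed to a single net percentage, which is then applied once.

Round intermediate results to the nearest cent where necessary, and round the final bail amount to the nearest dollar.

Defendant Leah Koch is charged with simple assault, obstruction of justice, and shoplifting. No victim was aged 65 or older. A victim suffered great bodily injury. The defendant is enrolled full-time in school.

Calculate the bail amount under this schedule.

Base amounts from the schedule: simple assault $6,750; obstruction of justice $32,000; shoplifting $7,000.
Stacking rule: highest base plus $23,500 per additional charge. Highest is obstruction of justice at $32,000; 2 additional charges → +$47,000. Combined base = $79,000.
Net percentage adjustment: +20% −40% = −20%. $79,000 × 0.8 = $63,200.

$63,200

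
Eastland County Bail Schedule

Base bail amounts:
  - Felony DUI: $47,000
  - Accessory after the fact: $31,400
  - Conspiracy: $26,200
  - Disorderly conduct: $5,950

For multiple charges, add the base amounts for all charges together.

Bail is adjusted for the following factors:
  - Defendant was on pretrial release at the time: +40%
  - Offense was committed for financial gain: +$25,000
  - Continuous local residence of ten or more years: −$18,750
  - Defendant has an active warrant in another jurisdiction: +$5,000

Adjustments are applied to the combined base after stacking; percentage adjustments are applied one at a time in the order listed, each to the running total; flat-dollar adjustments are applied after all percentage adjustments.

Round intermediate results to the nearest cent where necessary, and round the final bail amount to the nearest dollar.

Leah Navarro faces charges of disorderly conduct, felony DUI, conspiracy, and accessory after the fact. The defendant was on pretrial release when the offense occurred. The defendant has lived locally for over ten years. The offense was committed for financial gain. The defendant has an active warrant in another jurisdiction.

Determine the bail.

$166,020

Base amounts from the schedule: disorderly conduct $5,950; felony DUI $47,000; conspiracy $26,200; accessory after the fact $31,400.
Stacking rule: sum of all bases. $5,950 + $47,000 + $26,200 + $31,400 = $110,550.
Defendant was on pretrial release at the time (+40%): $110,550 × 1.4 = $154,770.
Offense was committed for financial gain (+$25,000 flat): $154,770 + $25,000 = $179,770.
Continuous local residence of ten or more years (−$18,750 flat): $179,770 − $18,750 = $161,020.
Defendant has an active warrant in another jurisdiction (+$5,000 flat): $161,020 + $5,000 = $166,020.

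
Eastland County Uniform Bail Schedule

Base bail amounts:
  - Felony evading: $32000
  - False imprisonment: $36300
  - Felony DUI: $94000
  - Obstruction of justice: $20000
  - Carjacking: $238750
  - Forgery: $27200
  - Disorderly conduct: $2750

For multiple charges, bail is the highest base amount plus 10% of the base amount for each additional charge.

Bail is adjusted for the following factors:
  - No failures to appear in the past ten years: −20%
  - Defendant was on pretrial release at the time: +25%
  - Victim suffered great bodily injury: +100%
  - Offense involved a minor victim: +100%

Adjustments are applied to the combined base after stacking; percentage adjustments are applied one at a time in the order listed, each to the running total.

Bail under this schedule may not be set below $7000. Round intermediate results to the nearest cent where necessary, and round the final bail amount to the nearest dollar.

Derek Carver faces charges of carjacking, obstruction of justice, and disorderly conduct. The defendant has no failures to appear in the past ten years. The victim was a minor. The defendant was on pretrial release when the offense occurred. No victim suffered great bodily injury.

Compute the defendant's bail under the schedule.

Base amounts from the schedule: carjacking $238750; obstruction of justice $20000; disorderly conduct $2750.
Stacking rule: highest base plus 10% of each additional charge. Highest is carjacking at $238750. Additional: $20000 × 10% = $2000; $2750 × 10% = $275. Combined base = $238750 + $2275 = $241025.
No failures to appear in the past ten years (−20%): $241025 × 0.8 = $192820.
Defendant was on pretrial release at the time (+25%): $192820 × 1.25 = $241025.
Offense involved a minor victim (+100%): $241025 × 2 = $482050.
$482050 is at or above the $7000 minimum.

$482050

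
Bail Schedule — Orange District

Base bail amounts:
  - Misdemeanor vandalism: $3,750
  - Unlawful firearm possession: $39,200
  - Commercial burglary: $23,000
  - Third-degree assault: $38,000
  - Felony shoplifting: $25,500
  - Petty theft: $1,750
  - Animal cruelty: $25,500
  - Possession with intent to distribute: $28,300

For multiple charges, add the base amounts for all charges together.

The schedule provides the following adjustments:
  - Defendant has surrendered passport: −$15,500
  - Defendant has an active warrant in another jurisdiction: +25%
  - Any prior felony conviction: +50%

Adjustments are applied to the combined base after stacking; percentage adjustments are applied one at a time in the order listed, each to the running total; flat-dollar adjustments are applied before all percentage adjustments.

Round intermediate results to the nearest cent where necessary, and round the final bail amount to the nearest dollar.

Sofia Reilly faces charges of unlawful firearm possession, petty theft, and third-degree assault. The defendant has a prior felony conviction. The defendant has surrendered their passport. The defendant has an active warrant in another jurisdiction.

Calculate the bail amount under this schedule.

Base amounts from the schedule: unlawful firearm possession $39,200; petty theft $1,750; third-degree assault $38,000.
Stacking rule: sum of all bases. $39,200 + $1,750 + $38,000 = $78,950.
Defendant has surrendered passport (−$15,500 flat): $78,950 − $15,500 = $63,450.
Defendant has an active warrant in another jurisdiction (+25%): $63,450 × 1.25 = $79,312.50.
Any prior felony conviction (+50%): $79,312.50 × 1.5 = $118,968.75.
Rounded to the nearest dollar: $118,969.

$118,969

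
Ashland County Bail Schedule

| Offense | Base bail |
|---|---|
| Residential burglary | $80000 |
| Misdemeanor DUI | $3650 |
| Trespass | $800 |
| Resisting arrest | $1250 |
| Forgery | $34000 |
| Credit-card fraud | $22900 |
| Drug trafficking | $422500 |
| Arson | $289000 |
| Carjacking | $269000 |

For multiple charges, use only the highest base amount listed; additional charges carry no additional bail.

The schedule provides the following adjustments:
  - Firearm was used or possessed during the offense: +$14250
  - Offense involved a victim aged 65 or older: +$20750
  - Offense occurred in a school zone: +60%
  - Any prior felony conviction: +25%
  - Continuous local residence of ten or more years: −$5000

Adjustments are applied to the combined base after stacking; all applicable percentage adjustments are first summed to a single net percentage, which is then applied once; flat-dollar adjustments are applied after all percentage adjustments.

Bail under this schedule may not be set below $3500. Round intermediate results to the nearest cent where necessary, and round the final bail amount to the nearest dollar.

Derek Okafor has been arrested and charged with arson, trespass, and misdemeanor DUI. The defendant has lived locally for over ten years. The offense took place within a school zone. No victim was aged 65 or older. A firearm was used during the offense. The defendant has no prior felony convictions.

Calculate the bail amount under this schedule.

$471650

Base amounts from the schedule: arson $289000; trespass $800; misdemeanor DUI $3650.
Stacking rule: use the highest base only. Highest is arson at $289000. Combined base = $289000.
Offense occurred in a school zone (+60%): $289000 × 1.6 = $462400.
Firearm was used or possessed during the offense (+$14250 flat): $462400 + $14250 = $476650.
Continuous local residence of ten or more years (−$5000 flat): $476650 − $5000 = $471650.
$471650 is at or above the $3500 minimum.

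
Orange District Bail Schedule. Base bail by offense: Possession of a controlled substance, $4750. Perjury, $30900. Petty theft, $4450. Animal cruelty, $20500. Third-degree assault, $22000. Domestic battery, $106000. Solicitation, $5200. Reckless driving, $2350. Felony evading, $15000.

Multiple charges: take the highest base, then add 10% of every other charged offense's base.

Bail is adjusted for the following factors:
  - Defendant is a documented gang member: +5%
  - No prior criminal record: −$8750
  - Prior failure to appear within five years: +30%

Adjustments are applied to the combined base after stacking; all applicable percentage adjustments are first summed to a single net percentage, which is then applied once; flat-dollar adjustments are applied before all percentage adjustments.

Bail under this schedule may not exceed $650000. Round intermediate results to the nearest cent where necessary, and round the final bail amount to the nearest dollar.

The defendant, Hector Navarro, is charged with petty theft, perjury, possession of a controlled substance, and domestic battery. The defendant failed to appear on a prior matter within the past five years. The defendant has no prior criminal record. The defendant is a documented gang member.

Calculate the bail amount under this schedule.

Base amounts from the schedule: petty theft $4450; perjury $30900; possession of a controlled substance $4750; domestic battery $106000.
Stacking rule: highest base plus 10% of each additional charge. Highest is domestic battery at $106000. Additional: $4450 × 10% = $445; $30900 × 10% = $3090; $4750 × 10% = $475. Combined base = $106000 + $4010 = $110010.
No prior criminal record (−$8750 flat): $110010 − $8750 = $101260.
Net percentage adjustment: +5% +30% = +35%. $101260 × 1.35 = $136701.
$136701 is within the $650000 maximum.

$136701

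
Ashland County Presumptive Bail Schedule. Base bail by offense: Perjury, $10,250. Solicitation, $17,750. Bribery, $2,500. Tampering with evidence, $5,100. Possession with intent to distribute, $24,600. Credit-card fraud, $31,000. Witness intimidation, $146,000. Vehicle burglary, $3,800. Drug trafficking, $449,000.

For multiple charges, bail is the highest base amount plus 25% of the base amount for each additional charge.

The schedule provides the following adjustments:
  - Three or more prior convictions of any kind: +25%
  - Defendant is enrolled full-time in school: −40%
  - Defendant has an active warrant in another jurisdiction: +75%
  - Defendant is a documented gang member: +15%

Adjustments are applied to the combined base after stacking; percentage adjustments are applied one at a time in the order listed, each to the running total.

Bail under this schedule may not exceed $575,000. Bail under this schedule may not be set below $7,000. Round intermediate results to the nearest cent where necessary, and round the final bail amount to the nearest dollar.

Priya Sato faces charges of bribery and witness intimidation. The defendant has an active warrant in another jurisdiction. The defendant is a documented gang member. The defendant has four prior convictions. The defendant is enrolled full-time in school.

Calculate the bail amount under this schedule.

$221,312

Base amounts from the schedule: bribery $2,500; witness intimidation $146,000.
Stacking rule: highest base plus 25% of each additional charge. Highest is witness intimidation at $146,000. Additional: $2,500 × 25% = $625. Combined base = $146,000 + $625 = $146,625.
Three or more prior convictions of any kind (+25%): $146,625 × 1.25 = $183,281.25.
Defendant is enrolled full-time in school (−40%): $183,281.25 × 0.6 = $109,968.75.
Defendant has an active warrant in another jurisdiction (+75%): $109,968.75 × 1.75 = $192,445.31.
Defendant is a documented gang member (+15%): $192,445.31 × 1.15 = $221,312.11.
$221,312.11 is within the $575,000 maximum.
$221,312.11 is at or above the $7,000 minimum.
Rounded to the nearest dollar: $221,312.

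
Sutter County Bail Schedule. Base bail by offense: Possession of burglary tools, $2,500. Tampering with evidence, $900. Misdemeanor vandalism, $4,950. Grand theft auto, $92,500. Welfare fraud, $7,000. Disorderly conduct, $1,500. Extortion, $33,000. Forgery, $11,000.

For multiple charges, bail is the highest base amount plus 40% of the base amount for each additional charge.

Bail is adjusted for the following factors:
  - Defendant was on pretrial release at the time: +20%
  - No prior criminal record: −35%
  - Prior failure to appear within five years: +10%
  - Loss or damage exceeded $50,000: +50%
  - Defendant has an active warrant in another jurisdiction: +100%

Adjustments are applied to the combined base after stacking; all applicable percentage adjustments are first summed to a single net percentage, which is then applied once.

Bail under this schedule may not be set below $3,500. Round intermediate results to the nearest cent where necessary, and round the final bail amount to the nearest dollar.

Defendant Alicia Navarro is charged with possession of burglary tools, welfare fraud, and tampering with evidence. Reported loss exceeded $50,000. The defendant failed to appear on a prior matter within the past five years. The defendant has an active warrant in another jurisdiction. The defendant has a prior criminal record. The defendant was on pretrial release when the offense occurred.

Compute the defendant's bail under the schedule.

$23,408

Base amounts from the schedule: possession of burglary tools $2,500; welfare fraud $7,000; tampering with evidence $900.
Stacking rule: highest base plus 40% of each additional charge. Highest is welfare fraud at $7,000. Additional: $2,500 × 40% = $1,000; $900 × 40% = $360. Combined base = $7,000 + $1,360 = $8,360.
Net percentage adjustment: +20% +10% +50% +100% = +180%. $8,360 × 2.8 = $23,408.
$23,408 is at or above the $3,500 minimum.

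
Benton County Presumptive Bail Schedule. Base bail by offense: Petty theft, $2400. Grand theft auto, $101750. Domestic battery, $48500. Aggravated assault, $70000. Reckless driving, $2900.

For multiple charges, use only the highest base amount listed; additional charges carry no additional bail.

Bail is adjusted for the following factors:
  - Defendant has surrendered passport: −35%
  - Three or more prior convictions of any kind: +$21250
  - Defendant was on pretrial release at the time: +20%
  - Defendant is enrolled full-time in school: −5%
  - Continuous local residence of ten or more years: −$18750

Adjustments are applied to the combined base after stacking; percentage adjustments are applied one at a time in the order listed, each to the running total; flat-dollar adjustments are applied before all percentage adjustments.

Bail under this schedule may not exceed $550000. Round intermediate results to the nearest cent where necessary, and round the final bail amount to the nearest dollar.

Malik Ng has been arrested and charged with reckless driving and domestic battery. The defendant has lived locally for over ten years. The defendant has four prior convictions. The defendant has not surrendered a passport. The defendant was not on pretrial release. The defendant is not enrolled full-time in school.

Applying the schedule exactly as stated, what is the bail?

Base amounts from the schedule: reckless driving $2900; domestic battery $48500.
Stacking rule: use the highest base only. Highest is domestic battery at $48500. Combined base = $48500.
Three or more prior convictions of any kind (+$21250 flat): $48500 + $21250 = $69750.
Continuous local residence of ten or more years (−$18750 flat): $69750 − $18750 = $51000.
$51000 is within the $550000 maximum.

$51000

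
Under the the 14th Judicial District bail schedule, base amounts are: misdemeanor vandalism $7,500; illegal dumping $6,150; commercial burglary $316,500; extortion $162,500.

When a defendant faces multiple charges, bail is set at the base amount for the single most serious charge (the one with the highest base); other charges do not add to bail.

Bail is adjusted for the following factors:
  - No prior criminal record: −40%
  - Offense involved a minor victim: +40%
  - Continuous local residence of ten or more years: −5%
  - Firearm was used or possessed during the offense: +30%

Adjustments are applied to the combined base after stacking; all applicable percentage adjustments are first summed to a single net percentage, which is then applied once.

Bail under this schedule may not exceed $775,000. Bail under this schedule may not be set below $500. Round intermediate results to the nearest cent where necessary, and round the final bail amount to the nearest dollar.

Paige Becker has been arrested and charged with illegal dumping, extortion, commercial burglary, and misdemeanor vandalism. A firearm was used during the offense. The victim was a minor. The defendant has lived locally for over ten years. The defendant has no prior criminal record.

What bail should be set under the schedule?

Base amounts from the schedule: illegal dumping $6,150; extortion $162,500; commercial burglary $316,500; misdemeanor vandalism $7,500.
Stacking rule: use the highest base only. Highest is commercial burglary at $316,500. Combined base = $316,500.
Net percentage adjustment: −40% +40% −5% +30% = +25%. $316,500 × 1.25 = $395,625.
$395,625 is within the $775,000 maximum.
$395,625 is at or above the $500 minimum.

$395,625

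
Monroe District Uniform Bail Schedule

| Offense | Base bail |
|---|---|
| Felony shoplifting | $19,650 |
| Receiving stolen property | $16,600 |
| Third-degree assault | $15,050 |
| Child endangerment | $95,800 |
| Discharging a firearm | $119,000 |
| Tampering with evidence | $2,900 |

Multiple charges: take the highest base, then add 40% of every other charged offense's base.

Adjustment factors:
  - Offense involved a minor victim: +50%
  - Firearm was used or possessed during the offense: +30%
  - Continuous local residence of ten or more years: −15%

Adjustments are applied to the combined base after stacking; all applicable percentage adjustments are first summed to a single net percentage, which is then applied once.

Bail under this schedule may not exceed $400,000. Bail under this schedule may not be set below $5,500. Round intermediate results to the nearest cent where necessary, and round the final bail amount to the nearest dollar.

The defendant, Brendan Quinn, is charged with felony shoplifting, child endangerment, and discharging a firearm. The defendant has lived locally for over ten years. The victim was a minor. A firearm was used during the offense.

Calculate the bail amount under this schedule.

$272,547

Base amounts from the schedule: felony shoplifting $19,650; child endangerment $95,800; discharging a firearm $119,000.
Stacking rule: highest base plus 40% of each additional charge. Highest is discharging a firearm at $119,000. Additional: $19,650 × 40% = $7,860; $95,800 × 40% = $38,320. Combined base = $119,000 + $46,180 = $165,180.
Net percentage adjustment: +50% +30% −15% = +65%. $165,180 × 1.65 = $272,547.
$272,547 is within the $400,000 maximum.
$272,547 is at or above the $5,500 minimum.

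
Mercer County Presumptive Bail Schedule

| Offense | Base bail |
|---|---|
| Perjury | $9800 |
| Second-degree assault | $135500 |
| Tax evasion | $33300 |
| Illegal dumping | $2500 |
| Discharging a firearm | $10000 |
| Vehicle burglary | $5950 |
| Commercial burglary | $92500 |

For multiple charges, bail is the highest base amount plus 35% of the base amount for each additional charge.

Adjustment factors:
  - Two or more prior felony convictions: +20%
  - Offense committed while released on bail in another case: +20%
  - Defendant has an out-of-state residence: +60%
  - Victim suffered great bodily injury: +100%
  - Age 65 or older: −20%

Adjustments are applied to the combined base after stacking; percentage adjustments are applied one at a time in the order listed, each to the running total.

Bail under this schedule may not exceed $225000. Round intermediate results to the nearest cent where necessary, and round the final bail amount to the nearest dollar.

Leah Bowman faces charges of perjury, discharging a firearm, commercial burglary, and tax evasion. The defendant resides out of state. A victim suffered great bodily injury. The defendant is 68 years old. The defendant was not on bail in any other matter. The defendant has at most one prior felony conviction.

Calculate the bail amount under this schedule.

$225000

Base amounts from the schedule: perjury $9800; discharging a firearm $10000; commercial burglary $92500; tax evasion $33300.
Stacking rule: highest base plus 35% of each additional charge. Highest is commercial burglary at $92500. Additional: $9800 × 35% = $3430; $10000 × 35% = $3500; $33300 × 35% = $11655. Combined base = $92500 + $18585 = $111085.
Defendant has an out-of-state residence (+60%): $111085 × 1.6 = $177736.
Victim suffered great bodily injury (+100%): $177736 × 2 = $355472.
Age 65 or older (−20%): $355472 × 0.8 = $284377.60.
Result $284377.60 exceeds the maximum of $225000; bail is capped at $225000.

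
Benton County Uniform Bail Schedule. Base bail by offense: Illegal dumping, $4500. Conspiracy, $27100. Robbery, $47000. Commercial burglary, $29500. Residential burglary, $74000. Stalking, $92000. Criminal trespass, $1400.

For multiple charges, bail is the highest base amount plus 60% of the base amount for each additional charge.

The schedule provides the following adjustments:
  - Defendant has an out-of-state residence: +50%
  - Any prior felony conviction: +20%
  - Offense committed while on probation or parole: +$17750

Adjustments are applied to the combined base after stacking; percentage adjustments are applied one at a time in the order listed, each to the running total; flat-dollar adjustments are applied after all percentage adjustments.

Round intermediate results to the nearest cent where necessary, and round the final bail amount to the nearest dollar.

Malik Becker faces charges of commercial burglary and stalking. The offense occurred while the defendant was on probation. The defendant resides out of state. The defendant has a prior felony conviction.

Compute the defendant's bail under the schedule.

$215210

Base amounts from the schedule: commercial burglary $29500; stalking $92000.
Stacking rule: highest base plus 60% of each additional charge. Highest is stalking at $92000. Additional: $29500 × 60% = $17700. Combined base = $92000 + $17700 = $109700.
Defendant has an out-of-state residence (+50%): $109700 × 1.5 = $164550.
Any prior felony conviction (+20%): $164550 × 1.2 = $197460.
Offense committed while on probation or parole (+$17750 flat): $197460 + $17750 = $215210.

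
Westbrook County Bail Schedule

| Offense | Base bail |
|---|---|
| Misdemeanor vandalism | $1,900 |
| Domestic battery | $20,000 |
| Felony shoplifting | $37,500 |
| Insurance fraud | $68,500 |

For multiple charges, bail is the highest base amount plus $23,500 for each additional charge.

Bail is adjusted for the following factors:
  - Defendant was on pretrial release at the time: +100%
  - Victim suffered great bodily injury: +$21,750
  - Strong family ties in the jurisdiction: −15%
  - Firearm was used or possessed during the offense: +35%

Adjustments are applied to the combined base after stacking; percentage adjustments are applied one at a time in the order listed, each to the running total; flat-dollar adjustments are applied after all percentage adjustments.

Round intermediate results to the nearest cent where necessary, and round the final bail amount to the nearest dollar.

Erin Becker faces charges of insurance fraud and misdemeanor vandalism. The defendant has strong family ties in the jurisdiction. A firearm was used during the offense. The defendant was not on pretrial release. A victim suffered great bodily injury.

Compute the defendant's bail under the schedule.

Base amounts from the schedule: insurance fraud $68,500; misdemeanor vandalism $1,900.
Stacking rule: highest base plus $23,500 per additional charge. Highest is insurance fraud at $68,500; 1 additional charge → +$23,500. Combined base = $92,000.
Strong family ties in the jurisdiction (−15%): $92,000 × 0.85 = $78,200.
Firearm was used or possessed during the offense (+35%): $78,200 × 1.35 = $105,570.
Victim suffered great bodily injury (+$21,750 flat): $105,570 + $21,750 = $127,320.

$127,320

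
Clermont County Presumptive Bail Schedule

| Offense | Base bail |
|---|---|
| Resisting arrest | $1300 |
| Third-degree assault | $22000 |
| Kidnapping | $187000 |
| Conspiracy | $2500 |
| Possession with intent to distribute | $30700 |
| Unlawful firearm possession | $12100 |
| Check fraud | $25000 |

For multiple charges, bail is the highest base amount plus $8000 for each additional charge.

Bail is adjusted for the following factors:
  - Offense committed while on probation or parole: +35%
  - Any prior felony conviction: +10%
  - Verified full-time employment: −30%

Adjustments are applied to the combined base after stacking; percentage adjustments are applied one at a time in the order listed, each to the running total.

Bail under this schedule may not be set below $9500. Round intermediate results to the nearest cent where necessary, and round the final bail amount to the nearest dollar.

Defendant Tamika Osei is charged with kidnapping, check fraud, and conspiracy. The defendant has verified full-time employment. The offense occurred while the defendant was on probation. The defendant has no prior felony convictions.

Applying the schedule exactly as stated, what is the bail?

Base amounts from the schedule: kidnapping $187000; check fraud $25000; conspiracy $2500.
Stacking rule: highest base plus $8000 per additional charge. Highest is kidnapping at $187000; 2 additional charges → +$16000. Combined base = $203000.
Offense committed while on probation or parole (+35%): $203000 × 1.35 = $274050.
Verified full-time employment (−30%): $274050 × 0.7 = $191835.
$191835 is at or above the $9500 minimum.

$191835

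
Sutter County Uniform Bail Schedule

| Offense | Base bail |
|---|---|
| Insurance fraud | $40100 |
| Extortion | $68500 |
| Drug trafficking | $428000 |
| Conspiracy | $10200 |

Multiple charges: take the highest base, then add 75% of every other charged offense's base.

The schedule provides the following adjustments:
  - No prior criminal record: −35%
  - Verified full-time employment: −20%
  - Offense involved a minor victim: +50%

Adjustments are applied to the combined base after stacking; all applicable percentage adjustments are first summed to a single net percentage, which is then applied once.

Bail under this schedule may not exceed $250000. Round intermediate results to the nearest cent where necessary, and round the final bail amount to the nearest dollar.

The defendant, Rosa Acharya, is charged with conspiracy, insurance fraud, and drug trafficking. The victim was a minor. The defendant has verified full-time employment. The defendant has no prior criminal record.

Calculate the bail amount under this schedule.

Base amounts from the schedule: conspiracy $10200; insurance fraud $40100; drug trafficking $428000.
Stacking rule: highest base plus 75% of each additional charge. Highest is drug trafficking at $428000. Additional: $10200 × 75% = $7650; $40100 × 75% = $30075. Combined base = $428000 + $37725 = $465725.
Net percentage adjustment: −35% −20% +50% = −5%. $465725 × 0.95 = $442438.75.
Result $442438.75 exceeds the maximum of $250000; bail is capped at $250000.

$250000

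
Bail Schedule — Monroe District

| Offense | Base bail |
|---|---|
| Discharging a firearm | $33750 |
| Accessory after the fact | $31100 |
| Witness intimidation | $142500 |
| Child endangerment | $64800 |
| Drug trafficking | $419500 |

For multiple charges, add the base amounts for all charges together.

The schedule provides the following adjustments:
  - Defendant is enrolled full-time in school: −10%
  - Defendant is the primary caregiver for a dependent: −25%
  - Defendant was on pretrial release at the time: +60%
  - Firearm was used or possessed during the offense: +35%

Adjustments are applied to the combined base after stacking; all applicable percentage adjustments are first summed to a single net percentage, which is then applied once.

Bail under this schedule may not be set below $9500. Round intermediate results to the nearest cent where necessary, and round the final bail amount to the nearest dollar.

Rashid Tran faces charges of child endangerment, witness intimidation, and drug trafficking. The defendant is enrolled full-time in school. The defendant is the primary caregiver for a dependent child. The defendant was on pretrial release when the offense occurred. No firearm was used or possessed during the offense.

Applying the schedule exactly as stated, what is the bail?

Base amounts from the schedule: child endangerment $64800; witness intimidation $142500; drug trafficking $419500.
Stacking rule: sum of all bases. $64800 + $142500 + $419500 = $626800.
Net percentage adjustment: −10% −25% +60% = +25%. $626800 × 1.25 = $783500.
$783500 is at or above the $9500 minimum.

$783500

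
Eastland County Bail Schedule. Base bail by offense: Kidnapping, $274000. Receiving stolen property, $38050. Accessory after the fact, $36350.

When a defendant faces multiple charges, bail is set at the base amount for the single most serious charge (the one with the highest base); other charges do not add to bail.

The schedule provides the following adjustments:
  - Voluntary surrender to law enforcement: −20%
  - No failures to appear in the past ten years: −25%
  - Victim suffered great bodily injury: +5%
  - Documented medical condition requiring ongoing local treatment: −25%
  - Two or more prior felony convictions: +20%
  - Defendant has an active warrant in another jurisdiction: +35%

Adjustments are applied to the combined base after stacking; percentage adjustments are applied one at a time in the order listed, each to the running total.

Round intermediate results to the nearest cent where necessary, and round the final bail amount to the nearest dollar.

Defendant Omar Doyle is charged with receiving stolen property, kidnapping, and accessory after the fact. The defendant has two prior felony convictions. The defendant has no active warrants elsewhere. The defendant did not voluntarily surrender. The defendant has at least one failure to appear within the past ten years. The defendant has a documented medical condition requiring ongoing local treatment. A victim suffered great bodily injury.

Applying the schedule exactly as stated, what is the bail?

Base amounts from the schedule: receiving stolen property $38050; kidnapping $274000; accessory after the fact $36350.
Stacking rule: use the highest base only. Highest is kidnapping at $274000. Combined base = $274000.
Victim suffered great bodily injury (+5%): $274000 × 1.05 = $287700.
Documented medical condition requiring ongoing local treatment (−25%): $287700 × 0.75 = $215775.
Two or more prior felony convictions (+20%): $215775 × 1.2 = $258930.

$258930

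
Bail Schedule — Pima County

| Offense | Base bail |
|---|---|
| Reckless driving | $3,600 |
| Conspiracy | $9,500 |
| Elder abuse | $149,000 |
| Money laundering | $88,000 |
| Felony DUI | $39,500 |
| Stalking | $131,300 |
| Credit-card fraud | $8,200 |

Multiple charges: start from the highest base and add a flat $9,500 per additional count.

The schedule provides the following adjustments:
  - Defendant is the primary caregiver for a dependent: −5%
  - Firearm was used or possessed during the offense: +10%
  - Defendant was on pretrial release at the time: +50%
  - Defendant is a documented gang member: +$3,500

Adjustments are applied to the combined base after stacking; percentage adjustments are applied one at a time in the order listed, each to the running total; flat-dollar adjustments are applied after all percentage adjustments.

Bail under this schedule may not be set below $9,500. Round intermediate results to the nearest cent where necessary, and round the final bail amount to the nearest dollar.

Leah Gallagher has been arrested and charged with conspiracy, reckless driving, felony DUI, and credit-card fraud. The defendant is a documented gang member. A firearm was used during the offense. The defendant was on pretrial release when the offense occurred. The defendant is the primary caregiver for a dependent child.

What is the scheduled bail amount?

Base amounts from the schedule: conspiracy $9,500; reckless driving $3,600; felony DUI $39,500; credit-card fraud $8,200.
Stacking rule: highest base plus $9,500 per additional charge. Highest is felony DUI at $39,500; 3 additional charges → +$28,500. Combined base = $68,000.
Defendant is the primary caregiver for a dependent (−5%): $68,000 × 0.95 = $64,600.
Firearm was used or possessed during the offense (+10%): $64,600 × 1.1 = $71,060.
Defendant was on pretrial release at the time (+50%): $71,060 × 1.5 = $106,590.
Defendant is a documented gang member (+$3,500 flat): $106,590 + $3,500 = $110,090.
$110,090 is at or above the $9,500 minimum.

$110,090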